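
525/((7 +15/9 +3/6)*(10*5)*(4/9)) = 567/220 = 2.58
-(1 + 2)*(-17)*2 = 102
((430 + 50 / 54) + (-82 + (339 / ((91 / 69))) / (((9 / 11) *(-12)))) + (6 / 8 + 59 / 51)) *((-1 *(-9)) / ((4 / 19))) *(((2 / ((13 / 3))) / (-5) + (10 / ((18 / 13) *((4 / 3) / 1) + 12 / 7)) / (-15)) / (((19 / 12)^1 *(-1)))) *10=239503881941 / 9773946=24504.32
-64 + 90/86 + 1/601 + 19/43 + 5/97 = -156568950/2506771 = -62.46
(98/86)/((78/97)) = 4753/3354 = 1.42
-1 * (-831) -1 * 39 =792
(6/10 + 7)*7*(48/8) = 1596/5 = 319.20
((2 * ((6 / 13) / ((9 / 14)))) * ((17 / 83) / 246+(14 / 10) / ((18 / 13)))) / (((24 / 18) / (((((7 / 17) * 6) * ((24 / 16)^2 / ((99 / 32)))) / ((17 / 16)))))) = 3887736832 / 2109536715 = 1.84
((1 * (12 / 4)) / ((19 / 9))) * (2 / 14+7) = 1350 / 133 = 10.15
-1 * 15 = -15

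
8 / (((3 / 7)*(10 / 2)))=56 / 15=3.73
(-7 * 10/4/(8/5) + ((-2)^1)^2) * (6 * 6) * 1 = -999/4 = -249.75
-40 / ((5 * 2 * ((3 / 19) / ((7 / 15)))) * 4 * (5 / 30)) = -266 / 15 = -17.73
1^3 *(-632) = -632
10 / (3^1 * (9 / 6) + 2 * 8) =20 / 41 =0.49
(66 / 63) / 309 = 22 / 6489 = 0.00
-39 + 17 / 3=-33.33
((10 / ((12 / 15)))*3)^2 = 5625 / 4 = 1406.25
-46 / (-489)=46 / 489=0.09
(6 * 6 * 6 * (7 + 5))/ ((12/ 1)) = 216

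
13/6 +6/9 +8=65/6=10.83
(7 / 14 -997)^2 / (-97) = -3972049 / 388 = -10237.24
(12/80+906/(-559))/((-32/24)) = 49329/44720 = 1.10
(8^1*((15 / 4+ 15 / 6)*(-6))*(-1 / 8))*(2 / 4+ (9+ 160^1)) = 25425 / 4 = 6356.25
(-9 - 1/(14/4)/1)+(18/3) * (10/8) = -25/14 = -1.79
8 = 8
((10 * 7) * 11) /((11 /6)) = 420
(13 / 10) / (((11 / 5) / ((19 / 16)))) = 247 / 352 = 0.70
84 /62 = 42 /31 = 1.35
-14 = -14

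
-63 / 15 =-21 / 5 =-4.20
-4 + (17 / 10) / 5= -183 / 50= -3.66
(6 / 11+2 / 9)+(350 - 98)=25024 / 99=252.77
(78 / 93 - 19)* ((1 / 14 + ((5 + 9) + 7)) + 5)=-205495 / 434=-473.49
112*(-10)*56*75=-4704000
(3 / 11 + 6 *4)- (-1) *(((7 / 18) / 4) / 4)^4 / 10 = 24.27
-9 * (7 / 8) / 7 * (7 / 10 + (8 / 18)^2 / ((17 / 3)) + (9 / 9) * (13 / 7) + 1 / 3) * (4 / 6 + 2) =-93991 / 10710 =-8.78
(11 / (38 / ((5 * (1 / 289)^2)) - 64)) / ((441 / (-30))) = -0.00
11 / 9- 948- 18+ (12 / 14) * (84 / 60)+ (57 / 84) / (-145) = -963.58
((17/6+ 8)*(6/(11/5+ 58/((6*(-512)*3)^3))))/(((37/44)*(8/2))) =1399179549081600/159291210197771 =8.78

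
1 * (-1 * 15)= -15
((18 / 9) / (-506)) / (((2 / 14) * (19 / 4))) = -28 / 4807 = -0.01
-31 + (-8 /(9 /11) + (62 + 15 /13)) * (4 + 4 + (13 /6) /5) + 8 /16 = 147293 /351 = 419.64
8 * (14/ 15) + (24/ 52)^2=7.68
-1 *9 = -9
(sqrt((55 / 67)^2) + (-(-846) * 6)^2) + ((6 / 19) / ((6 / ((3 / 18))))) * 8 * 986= 98399765927 / 3819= 25765846.01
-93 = -93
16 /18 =8 /9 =0.89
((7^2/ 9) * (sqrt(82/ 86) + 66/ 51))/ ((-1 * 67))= -1078/ 10251 - 49 * sqrt(1763)/ 25929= -0.18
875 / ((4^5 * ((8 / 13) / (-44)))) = -125125 / 2048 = -61.10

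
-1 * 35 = -35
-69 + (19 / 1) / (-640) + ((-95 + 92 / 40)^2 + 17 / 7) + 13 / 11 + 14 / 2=2102992141 / 246400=8534.87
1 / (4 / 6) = 3 / 2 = 1.50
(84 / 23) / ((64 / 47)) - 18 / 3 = -1221 / 368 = -3.32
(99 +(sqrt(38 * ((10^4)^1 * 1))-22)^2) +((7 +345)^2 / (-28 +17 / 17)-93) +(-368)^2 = 13805774 / 27-4400 * sqrt(38) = 484201.54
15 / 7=2.14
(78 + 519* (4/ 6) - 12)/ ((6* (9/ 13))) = 2678/ 27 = 99.19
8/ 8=1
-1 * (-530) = 530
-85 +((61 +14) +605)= 595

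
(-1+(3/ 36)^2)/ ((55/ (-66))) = 143/ 120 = 1.19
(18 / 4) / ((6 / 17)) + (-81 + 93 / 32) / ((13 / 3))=-2193 / 416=-5.27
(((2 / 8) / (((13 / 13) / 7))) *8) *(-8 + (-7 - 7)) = -308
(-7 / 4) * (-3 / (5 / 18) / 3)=63 / 10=6.30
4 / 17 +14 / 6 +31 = 1712 / 51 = 33.57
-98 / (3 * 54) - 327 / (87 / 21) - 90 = -169.54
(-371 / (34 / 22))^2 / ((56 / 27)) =64239021 / 2312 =27785.04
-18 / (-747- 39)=3 / 131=0.02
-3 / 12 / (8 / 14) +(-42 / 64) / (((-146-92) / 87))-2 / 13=-4971 / 14144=-0.35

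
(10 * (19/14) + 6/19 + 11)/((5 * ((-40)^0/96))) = 63552/133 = 477.83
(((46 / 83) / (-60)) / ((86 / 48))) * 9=-828 / 17845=-0.05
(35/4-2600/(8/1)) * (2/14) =-45.18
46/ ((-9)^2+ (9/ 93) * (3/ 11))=7843/ 13815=0.57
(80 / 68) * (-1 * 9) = -180 / 17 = -10.59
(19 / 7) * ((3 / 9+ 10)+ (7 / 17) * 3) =11210 / 357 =31.40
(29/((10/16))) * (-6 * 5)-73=-1465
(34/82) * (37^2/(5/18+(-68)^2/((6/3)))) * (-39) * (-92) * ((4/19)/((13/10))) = 4624810560/32422759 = 142.64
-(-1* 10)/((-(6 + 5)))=-10/11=-0.91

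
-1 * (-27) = 27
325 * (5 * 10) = 16250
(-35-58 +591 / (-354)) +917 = 97035 / 118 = 822.33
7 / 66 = 0.11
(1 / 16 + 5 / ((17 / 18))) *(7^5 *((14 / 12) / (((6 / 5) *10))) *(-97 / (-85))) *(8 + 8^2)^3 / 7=769602546972 / 1445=532596918.32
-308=-308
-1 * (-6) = 6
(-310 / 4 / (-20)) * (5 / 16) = 155 / 128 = 1.21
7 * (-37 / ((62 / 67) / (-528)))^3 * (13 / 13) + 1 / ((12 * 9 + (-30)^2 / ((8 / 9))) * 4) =8794502022695691130975 / 133523262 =65864942864380.37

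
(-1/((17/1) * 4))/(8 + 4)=-0.00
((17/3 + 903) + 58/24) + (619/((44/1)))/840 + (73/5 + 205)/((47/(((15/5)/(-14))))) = 526983647/579040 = 910.10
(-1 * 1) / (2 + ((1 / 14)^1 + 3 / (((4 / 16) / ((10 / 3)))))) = -14 / 589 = -0.02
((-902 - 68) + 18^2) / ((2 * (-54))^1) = 323 / 54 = 5.98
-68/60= -17/15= -1.13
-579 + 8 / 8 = -578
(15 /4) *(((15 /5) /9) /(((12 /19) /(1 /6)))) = 95 /288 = 0.33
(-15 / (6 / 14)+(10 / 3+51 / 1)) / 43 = 58 / 129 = 0.45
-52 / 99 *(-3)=52 / 33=1.58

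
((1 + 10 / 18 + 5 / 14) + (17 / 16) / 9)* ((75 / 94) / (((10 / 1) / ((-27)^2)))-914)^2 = 52992417914623 / 35626752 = 1487433.32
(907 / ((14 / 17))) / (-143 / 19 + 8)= 292961 / 126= 2325.09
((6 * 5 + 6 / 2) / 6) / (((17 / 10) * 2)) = 55 / 34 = 1.62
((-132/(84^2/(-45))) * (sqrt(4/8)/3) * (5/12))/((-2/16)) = -0.66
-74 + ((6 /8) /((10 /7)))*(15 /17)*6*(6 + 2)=-880 /17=-51.76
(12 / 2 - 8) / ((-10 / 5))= 1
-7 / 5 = -1.40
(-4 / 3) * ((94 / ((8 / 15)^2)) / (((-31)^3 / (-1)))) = -3525 / 238328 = -0.01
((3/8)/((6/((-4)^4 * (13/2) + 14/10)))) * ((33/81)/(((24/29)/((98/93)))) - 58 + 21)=-9153479731/2410560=-3797.24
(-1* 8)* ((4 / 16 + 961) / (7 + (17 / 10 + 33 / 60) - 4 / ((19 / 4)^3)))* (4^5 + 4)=-216890359520 / 252759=-858091.54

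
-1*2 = -2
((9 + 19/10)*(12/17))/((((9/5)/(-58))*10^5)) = -3161/1275000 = -0.00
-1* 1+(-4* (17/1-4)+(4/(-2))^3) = -61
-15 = -15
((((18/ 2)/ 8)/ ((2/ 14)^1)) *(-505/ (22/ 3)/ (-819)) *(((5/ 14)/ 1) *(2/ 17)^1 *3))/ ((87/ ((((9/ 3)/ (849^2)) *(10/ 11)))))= 0.00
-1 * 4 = -4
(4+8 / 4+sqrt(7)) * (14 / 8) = 7 * sqrt(7) / 4+21 / 2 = 15.13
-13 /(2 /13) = -169 /2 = -84.50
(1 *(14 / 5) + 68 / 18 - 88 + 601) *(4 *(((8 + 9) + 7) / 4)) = 187048 / 15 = 12469.87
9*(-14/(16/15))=-945/8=-118.12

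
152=152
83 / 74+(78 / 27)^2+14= 140663 / 5994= 23.47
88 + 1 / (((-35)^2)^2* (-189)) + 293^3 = 7134086355440624 / 283618125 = 25153845.00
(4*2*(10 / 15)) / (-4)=-4 / 3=-1.33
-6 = -6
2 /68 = 1 /34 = 0.03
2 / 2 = 1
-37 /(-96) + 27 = 2629 /96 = 27.39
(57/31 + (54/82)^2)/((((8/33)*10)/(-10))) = -488466/52111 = -9.37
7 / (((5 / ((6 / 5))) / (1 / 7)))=6 / 25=0.24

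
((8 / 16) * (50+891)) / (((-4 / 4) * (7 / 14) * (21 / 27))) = -8469 / 7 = -1209.86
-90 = -90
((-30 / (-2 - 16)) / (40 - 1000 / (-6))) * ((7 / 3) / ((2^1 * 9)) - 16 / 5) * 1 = -0.02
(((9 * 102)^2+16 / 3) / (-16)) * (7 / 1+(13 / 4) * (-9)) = 56252183 / 48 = 1171920.48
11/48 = 0.23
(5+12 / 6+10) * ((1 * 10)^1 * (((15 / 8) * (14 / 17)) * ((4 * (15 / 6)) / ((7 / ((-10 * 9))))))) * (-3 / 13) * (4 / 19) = 405000 / 247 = 1639.68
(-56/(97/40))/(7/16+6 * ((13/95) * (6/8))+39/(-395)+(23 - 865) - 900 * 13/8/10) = 268979200/11499780389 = 0.02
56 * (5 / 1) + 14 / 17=4774 / 17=280.82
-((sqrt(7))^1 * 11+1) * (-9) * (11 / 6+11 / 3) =99 / 2+1089 * sqrt(7) / 2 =1490.11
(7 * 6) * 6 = 252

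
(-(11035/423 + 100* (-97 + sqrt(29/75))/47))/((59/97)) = 7397705/24957-1940* sqrt(87)/8319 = 294.24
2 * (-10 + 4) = -12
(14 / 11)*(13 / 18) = 91 / 99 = 0.92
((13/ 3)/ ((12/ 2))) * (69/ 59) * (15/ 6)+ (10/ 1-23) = -7709/ 708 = -10.89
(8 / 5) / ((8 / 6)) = 6 / 5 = 1.20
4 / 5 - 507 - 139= -3226 / 5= -645.20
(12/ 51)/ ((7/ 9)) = 36/ 119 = 0.30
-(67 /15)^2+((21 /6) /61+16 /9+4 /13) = -2118293 /118950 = -17.81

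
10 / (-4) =-5 / 2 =-2.50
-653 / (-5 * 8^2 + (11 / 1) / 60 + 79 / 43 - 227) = 1684740 / 1406047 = 1.20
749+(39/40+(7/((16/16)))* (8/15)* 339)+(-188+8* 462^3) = 31555634063/40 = 788890851.58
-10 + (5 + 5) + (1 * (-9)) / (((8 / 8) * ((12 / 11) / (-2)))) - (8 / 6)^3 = 763 / 54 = 14.13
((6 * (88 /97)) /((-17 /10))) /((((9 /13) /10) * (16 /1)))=-14300 /4947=-2.89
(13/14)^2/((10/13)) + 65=129597/1960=66.12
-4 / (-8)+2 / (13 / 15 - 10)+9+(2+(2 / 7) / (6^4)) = 7010525 / 621432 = 11.28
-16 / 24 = -2 / 3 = -0.67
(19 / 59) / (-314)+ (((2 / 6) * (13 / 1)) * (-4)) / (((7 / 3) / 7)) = -52.00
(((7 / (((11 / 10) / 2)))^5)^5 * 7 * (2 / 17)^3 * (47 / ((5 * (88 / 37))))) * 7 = 7668784778824291442921913951715328000000000000000000000000 / 5855400132985377990306632254793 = 1309694402543649668488208000.00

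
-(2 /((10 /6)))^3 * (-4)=864 /125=6.91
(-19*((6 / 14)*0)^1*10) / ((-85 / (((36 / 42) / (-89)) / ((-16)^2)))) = 0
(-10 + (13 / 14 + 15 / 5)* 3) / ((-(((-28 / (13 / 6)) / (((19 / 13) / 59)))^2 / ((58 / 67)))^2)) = -2739999025 / 151657126577918244864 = -0.00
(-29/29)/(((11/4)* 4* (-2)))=1/22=0.05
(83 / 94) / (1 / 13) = 11.48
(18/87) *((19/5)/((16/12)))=171/290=0.59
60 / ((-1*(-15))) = 4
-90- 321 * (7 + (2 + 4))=-4263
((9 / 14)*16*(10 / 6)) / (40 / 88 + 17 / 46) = 20240 / 973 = 20.80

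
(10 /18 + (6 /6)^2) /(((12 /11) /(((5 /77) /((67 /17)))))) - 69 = -249557 /3618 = -68.98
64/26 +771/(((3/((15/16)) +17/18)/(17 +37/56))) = 446407823/135772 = 3287.92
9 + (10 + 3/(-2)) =35/2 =17.50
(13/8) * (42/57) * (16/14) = 26/19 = 1.37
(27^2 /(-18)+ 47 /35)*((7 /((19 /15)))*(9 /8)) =-74007 /304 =-243.44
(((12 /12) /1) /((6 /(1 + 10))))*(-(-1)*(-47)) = -517 /6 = -86.17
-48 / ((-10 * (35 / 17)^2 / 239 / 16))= 4330.33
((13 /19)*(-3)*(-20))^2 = 1685.32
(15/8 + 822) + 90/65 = 85827/104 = 825.26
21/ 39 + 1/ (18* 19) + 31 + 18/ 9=149125/ 4446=33.54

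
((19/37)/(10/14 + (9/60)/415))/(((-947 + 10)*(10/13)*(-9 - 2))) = 1435070/15834407039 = 0.00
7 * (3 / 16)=21 / 16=1.31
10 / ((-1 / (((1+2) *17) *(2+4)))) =-3060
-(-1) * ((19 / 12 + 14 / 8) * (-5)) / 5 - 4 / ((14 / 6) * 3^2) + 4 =10 / 21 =0.48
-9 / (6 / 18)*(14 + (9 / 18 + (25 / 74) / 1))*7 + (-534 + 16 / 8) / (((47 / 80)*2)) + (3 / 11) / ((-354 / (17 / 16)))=-117632619099 / 36115552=-3257.12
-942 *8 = -7536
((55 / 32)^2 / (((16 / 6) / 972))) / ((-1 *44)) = -200475 / 8192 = -24.47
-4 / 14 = -2 / 7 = -0.29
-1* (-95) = 95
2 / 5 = 0.40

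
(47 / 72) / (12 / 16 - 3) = -47 / 162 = -0.29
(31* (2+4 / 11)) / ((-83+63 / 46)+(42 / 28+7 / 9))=-83421 / 90343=-0.92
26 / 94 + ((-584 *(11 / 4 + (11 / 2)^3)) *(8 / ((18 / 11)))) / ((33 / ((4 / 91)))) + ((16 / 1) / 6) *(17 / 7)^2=-168994247 / 269451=-627.18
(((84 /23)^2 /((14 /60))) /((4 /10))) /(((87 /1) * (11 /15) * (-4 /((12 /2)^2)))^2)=153090000 /53831569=2.84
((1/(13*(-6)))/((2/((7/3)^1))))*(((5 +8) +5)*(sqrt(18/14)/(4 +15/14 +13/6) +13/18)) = -7/36 - 63*sqrt(7)/3952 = -0.24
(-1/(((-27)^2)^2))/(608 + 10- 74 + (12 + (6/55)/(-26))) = -715/211267460817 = -0.00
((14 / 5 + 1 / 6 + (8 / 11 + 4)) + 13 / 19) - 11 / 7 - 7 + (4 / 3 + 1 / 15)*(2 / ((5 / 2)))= 203369 / 219450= 0.93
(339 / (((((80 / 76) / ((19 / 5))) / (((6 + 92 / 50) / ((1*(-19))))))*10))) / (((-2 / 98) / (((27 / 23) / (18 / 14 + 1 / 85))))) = 49688534133 / 22195000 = 2238.73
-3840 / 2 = -1920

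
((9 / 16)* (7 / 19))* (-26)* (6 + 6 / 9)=-1365 / 38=-35.92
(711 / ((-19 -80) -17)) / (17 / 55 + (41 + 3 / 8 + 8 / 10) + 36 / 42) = -0.14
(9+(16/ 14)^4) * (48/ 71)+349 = 356.24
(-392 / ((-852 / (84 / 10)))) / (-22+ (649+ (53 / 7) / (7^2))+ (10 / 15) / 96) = 67765824 / 10996749445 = 0.01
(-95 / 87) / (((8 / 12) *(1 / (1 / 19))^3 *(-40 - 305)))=1 / 1444722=0.00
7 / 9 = 0.78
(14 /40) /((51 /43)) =301 /1020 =0.30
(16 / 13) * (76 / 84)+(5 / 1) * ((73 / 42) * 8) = 6428 / 91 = 70.64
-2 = -2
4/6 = 2/3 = 0.67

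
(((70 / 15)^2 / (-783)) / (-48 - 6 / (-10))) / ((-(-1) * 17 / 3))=980 / 9464121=0.00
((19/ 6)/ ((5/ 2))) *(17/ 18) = 323/ 270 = 1.20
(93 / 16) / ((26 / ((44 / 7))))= 1023 / 728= 1.41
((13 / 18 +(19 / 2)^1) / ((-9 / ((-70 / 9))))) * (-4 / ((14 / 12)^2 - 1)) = -103040 / 1053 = -97.85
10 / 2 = 5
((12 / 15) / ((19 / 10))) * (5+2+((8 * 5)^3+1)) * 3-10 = 1536002 / 19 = 80842.21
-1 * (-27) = 27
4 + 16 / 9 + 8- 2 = 106 / 9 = 11.78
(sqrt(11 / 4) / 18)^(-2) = 1296 / 11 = 117.82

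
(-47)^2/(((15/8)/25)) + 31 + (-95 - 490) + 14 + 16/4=86752/3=28917.33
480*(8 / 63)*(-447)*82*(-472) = 7381626880 / 7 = 1054518125.71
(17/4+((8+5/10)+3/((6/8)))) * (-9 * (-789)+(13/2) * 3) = 954147/8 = 119268.38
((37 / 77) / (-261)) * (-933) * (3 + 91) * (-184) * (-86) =17116156192 / 6699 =2555031.53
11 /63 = 0.17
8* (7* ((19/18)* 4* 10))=21280/9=2364.44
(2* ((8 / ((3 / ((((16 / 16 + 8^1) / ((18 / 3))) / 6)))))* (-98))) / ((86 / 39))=-2548 / 43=-59.26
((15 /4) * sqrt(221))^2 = 49725 /16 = 3107.81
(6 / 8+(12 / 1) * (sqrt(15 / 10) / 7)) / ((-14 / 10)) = -30 * sqrt(6) / 49-15 / 28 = -2.04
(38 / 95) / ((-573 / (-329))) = 658 / 2865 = 0.23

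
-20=-20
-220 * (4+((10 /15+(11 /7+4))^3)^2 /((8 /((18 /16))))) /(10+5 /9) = -172792.83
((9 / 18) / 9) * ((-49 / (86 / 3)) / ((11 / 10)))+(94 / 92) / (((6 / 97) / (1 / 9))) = 1.75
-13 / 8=-1.62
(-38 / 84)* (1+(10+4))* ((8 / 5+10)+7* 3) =-3097 / 14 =-221.21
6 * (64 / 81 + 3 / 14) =1139 / 189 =6.03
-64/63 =-1.02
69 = 69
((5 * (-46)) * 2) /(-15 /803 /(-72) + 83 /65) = -360.17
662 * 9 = 5958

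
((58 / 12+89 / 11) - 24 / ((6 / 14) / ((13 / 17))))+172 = 159437 / 1122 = 142.10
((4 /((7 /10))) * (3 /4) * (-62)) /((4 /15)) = -6975 /7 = -996.43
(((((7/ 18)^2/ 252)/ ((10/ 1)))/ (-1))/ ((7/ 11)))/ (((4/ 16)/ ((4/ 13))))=-11/ 94770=-0.00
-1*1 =-1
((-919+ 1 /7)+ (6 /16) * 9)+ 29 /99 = -5073809 /5544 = -915.19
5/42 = 0.12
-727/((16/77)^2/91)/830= -392244853/212480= -1846.03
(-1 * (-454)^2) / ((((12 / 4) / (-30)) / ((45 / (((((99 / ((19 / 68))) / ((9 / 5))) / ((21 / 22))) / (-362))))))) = -162821369.27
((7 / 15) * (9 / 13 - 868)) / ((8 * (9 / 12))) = -15785 / 234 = -67.46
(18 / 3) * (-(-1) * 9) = 54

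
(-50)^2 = 2500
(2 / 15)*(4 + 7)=22 / 15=1.47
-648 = -648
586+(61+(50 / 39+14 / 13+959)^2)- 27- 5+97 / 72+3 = 924830.42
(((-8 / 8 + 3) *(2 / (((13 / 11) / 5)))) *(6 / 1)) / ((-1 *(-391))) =1320 / 5083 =0.26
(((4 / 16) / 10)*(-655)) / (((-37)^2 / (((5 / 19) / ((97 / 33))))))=-21615 / 20184536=-0.00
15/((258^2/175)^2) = 153125/1476922032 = 0.00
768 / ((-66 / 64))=-8192 / 11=-744.73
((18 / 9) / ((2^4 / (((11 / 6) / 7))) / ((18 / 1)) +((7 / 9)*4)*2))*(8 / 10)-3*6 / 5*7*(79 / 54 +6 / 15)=-417514 / 8925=-46.78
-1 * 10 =-10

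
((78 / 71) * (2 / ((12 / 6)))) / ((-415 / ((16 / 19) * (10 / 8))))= -312 / 111967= -0.00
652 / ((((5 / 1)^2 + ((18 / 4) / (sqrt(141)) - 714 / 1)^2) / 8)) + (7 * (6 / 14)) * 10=8401849344 * sqrt(141) / 9186517249742641 + 275689505214375230 / 9186517249742641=30.01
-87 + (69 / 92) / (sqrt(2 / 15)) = -87 + 3*sqrt(30) / 8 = -84.95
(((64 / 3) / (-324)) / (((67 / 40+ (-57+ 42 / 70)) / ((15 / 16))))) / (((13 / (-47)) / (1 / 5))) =-1880 / 2305017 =-0.00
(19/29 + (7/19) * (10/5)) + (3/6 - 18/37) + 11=505823/40774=12.41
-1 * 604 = -604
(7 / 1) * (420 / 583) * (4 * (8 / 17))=94080 / 9911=9.49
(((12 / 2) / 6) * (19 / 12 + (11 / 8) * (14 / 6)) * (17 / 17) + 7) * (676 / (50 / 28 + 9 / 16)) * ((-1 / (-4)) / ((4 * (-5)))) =-334789 / 7890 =-42.43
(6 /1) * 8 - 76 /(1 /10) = -712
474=474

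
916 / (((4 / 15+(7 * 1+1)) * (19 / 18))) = 61830 / 589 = 104.97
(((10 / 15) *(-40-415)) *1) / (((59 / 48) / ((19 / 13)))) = -360.68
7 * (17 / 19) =119 / 19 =6.26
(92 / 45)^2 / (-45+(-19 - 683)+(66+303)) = -4232 / 382725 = -0.01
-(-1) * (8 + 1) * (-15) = -135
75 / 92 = 0.82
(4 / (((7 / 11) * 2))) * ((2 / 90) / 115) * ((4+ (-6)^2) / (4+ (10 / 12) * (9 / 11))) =3872 / 746235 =0.01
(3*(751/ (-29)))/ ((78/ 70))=-26285/ 377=-69.72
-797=-797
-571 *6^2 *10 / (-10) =20556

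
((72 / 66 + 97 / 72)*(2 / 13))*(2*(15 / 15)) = 1931 / 2574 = 0.75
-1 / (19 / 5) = -5 / 19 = -0.26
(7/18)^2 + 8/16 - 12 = -3677/324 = -11.35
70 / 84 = 5 / 6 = 0.83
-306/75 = -102/25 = -4.08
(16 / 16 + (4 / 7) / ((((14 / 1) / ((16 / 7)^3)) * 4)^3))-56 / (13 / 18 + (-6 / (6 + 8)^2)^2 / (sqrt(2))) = -57794142276781498150095 / 755153372551802697137 + 392073696 * sqrt(2) / 7794004391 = -76.46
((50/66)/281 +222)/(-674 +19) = -2058631/6073815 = -0.34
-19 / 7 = -2.71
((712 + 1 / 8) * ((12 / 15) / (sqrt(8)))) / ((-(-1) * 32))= 5697 * sqrt(2) / 1280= 6.29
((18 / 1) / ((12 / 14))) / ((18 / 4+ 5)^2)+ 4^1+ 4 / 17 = 27420 / 6137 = 4.47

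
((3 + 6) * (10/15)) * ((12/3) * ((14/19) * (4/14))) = 96/19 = 5.05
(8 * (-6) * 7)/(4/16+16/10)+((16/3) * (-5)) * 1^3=-23120/111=-208.29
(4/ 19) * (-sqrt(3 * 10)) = -1.15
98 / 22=49 / 11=4.45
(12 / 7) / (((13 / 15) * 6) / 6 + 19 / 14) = 360 / 467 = 0.77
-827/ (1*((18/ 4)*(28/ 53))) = -43831/ 126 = -347.87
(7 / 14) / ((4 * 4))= 1 / 32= 0.03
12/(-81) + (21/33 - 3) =-746/297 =-2.51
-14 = -14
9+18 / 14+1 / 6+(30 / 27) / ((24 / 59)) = 9967 / 756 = 13.18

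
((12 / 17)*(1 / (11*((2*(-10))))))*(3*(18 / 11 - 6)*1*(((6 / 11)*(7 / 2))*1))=9072 / 113135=0.08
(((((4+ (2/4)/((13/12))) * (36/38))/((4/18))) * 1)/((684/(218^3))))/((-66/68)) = -15322783128/51623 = -296820.86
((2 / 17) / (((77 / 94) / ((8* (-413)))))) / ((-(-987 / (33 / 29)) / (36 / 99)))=-7552 / 37961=-0.20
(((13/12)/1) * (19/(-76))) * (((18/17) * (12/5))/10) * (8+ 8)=-468/425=-1.10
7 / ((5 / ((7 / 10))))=49 / 50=0.98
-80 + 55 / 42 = -78.69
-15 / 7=-2.14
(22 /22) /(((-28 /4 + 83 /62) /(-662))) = 41044 /351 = 116.93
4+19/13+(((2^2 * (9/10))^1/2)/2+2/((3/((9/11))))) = 9877/1430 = 6.91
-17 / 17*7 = -7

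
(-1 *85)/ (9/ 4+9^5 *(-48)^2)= -340/ 544195593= -0.00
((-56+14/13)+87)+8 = 521/13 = 40.08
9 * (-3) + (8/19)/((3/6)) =-497/19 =-26.16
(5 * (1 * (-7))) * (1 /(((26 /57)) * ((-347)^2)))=-1995 /3130634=-0.00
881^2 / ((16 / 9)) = 6985449 / 16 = 436590.56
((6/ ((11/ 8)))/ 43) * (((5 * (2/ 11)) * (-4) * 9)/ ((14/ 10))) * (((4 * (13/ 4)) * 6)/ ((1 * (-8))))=842400/ 36421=23.13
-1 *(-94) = 94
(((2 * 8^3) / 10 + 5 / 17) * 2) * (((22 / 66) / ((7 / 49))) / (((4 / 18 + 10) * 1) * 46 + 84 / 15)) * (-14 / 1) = -1283163 / 91001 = -14.10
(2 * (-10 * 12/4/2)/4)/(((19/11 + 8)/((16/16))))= -165/214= -0.77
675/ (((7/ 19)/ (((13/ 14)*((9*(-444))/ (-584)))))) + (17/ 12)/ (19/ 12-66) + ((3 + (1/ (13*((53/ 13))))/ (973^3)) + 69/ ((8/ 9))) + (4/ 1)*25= 260543439323131076359/ 22039753425141032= 11821.52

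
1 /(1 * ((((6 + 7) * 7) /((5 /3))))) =5 /273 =0.02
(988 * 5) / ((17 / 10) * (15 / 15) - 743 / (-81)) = 4001400 / 8807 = 454.34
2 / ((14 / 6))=6 / 7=0.86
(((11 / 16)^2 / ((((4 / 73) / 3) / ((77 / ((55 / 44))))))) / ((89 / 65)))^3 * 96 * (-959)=-53694592379695061008837623 / 369606787072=-145274909059598.16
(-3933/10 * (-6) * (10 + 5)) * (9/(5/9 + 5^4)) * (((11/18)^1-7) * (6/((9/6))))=-7327179/563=-13014.53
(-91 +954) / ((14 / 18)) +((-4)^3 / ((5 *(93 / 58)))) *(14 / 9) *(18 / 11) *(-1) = 40455757 / 35805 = 1129.89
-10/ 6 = -5/ 3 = -1.67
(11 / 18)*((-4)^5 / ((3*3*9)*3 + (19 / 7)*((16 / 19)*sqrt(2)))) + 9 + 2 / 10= 630784*sqrt(2) / 26036001 + 95817214 / 14464445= 6.66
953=953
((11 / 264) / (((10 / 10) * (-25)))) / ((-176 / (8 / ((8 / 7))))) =7 / 105600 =0.00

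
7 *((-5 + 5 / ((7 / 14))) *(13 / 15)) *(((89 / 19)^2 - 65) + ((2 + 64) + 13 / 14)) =1568333 / 2166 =724.07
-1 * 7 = -7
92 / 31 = 2.97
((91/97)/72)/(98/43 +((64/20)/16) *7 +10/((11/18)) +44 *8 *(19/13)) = 399685/16395771096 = 0.00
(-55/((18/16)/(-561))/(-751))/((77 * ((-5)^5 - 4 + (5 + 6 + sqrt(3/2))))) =1496 * sqrt(6)/61329775899 + 9329056/61329775899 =0.00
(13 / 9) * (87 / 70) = 377 / 210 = 1.80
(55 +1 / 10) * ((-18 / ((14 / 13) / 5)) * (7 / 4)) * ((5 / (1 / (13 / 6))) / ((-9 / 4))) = 465595 / 12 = 38799.58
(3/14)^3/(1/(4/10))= 27/6860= 0.00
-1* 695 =-695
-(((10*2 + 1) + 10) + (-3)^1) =-28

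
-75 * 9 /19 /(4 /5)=-3375 /76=-44.41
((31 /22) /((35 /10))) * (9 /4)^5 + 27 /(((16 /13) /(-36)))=-60439689 /78848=-766.53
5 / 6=0.83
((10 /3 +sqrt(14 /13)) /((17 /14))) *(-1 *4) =-14.40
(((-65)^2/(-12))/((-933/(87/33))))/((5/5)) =122525/123156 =0.99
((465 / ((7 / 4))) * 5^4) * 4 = 4650000 / 7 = 664285.71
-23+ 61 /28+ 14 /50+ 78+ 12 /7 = 41421 /700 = 59.17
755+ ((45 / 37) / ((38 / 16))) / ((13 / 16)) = 6905705 / 9139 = 755.63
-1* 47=-47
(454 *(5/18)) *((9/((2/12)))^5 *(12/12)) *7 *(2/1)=810681359040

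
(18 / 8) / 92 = 0.02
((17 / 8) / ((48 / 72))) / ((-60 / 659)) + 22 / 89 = -990027 / 28480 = -34.76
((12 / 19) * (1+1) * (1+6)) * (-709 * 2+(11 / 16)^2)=-7620627 / 608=-12533.93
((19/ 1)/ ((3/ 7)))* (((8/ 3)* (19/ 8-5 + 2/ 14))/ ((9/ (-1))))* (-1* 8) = -21128/ 81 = -260.84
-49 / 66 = -0.74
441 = 441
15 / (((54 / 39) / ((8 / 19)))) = 260 / 57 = 4.56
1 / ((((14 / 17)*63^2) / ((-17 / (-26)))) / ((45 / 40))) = 289 / 1284192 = 0.00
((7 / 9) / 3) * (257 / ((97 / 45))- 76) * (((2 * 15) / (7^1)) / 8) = 20965 / 3492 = 6.00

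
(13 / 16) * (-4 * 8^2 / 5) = -208 / 5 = -41.60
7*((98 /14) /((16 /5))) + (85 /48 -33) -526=-541.92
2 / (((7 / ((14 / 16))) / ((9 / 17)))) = 9 / 68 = 0.13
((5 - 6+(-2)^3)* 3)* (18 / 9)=-54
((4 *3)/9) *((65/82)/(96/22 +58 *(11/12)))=2860/155677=0.02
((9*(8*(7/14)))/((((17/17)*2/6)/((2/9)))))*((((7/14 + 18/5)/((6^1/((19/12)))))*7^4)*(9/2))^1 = 5611137/20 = 280556.85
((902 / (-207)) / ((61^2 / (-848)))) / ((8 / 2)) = 191224 / 770247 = 0.25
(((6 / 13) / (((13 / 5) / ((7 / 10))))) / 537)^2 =49 / 915123001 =0.00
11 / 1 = 11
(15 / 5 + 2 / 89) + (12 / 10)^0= 358 / 89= 4.02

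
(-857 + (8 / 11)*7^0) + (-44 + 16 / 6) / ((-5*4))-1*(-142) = -117514 / 165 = -712.21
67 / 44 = 1.52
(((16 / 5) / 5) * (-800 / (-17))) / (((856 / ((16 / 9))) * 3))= 1024 / 49113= 0.02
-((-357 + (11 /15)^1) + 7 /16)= 85399 /240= 355.83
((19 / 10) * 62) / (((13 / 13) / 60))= 7068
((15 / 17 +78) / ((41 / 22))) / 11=2682 / 697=3.85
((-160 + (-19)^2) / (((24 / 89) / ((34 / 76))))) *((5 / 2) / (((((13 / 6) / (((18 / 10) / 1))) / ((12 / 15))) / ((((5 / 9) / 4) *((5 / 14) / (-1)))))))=-1520565 / 55328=-27.48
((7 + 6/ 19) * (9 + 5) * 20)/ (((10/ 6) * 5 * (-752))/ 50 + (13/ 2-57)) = -46704/ 4009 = -11.65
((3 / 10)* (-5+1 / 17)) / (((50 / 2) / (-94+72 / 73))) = 171108 / 31025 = 5.52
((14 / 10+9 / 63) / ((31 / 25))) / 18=15 / 217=0.07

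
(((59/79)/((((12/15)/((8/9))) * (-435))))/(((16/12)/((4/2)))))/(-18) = 59/371142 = 0.00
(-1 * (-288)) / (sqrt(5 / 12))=576 * sqrt(15) / 5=446.17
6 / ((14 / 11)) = 33 / 7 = 4.71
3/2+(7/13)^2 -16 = -4803/338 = -14.21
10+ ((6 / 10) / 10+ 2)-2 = 503 / 50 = 10.06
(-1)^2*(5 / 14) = 5 / 14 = 0.36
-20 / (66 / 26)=-260 / 33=-7.88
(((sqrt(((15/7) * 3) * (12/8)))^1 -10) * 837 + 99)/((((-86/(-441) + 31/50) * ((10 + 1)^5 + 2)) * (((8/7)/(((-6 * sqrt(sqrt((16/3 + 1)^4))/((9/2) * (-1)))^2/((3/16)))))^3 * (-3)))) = 1190548950364443443200/1538140897860183 -2868569676768051200 * sqrt(210)/170904544206687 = 530785.73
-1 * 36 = -36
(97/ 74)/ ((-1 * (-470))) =97/ 34780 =0.00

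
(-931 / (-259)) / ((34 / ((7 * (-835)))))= -777385 / 1258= -617.95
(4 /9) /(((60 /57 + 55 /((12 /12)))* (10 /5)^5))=19 /76680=0.00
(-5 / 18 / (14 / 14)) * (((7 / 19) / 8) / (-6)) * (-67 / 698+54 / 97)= 1091755 / 1111461696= 0.00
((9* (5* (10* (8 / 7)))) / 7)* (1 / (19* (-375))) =-48 / 4655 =-0.01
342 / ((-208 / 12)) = -513 / 26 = -19.73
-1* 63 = -63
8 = 8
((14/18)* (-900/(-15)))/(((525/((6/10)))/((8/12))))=8/225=0.04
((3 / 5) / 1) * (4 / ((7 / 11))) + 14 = 622 / 35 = 17.77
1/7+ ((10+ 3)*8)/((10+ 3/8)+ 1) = 65/7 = 9.29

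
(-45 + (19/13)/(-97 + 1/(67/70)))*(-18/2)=11286714/27859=405.14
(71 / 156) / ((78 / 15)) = 355 / 4056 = 0.09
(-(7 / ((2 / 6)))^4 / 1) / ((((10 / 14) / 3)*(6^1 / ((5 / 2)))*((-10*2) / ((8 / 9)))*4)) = 151263 / 40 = 3781.58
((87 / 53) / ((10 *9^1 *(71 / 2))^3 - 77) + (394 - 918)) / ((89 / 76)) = -34419403505858822 / 76921627963583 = -447.46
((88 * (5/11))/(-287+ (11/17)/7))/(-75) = 476/256065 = 0.00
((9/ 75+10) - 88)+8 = -1747/ 25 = -69.88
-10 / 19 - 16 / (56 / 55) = -2160 / 133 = -16.24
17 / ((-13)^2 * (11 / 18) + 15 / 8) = 1224 / 7571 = 0.16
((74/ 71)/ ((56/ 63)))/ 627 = 111/ 59356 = 0.00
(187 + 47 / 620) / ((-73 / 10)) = -115987 / 4526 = -25.63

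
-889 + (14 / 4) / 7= -1777 / 2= -888.50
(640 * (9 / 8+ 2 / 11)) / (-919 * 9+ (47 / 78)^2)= -11194560 / 110700821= -0.10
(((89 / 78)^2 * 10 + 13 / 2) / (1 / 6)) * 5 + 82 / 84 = 4163389 / 7098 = 586.56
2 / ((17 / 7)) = 14 / 17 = 0.82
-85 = -85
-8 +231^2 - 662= 52691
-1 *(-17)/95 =17/95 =0.18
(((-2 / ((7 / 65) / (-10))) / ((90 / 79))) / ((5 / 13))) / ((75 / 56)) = 213616 / 675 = 316.47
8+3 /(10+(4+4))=49 /6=8.17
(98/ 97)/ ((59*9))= 98/ 51507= 0.00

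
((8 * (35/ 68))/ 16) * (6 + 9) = 525/ 136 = 3.86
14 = 14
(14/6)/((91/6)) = 2/13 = 0.15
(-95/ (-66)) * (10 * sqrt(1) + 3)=1235/ 66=18.71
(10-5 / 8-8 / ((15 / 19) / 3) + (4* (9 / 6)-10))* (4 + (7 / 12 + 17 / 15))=-343343 / 2400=-143.06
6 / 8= 3 / 4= 0.75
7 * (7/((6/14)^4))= 117649/81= 1452.46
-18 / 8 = -9 / 4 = -2.25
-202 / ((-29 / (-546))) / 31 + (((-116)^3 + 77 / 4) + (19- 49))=-1561029.43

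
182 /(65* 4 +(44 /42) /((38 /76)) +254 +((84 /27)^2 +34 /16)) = 825552 /2394551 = 0.34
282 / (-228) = -1.24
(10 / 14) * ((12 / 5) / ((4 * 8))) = 3 / 56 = 0.05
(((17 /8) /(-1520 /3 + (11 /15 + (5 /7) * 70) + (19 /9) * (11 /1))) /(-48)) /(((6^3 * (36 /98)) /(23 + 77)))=104125 /807542784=0.00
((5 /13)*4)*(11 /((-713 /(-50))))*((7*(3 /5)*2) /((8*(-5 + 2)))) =-3850 /9269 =-0.42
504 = 504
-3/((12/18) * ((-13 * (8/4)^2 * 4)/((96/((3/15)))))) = 135/13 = 10.38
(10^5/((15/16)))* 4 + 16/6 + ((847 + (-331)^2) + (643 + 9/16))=25810603/48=537720.90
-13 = -13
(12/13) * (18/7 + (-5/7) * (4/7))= 1272/637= 2.00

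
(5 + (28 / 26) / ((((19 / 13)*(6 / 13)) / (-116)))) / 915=-10271 / 52155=-0.20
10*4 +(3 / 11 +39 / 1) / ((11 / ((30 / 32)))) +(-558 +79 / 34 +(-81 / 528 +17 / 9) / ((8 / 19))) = -1204281251 / 2369664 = -508.21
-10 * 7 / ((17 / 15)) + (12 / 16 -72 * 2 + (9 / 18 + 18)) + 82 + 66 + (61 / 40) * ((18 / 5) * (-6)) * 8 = -513459 / 1700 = -302.03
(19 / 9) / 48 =19 / 432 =0.04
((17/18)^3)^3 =118587876497/198359290368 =0.60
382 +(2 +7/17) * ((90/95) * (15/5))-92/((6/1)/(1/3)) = 1115542/2907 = 383.74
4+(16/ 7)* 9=24.57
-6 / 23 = -0.26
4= 4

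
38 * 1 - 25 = 13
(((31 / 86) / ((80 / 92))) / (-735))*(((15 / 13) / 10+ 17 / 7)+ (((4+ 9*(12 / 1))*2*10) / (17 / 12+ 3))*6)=-20946156787 / 12194473200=-1.72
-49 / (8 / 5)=-245 / 8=-30.62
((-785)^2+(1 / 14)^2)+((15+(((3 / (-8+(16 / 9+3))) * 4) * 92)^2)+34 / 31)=3748787873631 / 5109916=733630.04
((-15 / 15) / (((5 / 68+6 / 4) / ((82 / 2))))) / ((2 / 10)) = -13940 / 107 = -130.28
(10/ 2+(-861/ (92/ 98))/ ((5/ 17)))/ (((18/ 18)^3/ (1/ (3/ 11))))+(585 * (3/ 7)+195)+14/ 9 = -158929613/ 14490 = -10968.23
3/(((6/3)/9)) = 27/2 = 13.50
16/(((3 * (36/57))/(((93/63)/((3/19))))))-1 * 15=36259/567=63.95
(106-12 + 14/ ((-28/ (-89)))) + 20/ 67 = 18599/ 134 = 138.80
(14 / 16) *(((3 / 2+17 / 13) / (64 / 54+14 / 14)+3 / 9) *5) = 260645 / 36816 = 7.08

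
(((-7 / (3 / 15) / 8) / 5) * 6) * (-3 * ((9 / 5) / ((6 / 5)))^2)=567 / 16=35.44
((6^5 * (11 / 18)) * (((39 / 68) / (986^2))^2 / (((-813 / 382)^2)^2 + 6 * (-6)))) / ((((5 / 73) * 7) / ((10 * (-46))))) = 40784451431087988 / 397982270663158355417075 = 0.00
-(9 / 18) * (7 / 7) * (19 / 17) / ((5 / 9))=-171 / 170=-1.01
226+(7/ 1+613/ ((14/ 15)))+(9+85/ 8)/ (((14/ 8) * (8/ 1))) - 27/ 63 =99765/ 112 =890.76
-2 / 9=-0.22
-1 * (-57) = 57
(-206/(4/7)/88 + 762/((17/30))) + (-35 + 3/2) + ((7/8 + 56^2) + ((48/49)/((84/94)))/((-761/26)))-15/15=3469856247615/780980816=4442.95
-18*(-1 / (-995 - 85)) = -1 / 60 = -0.02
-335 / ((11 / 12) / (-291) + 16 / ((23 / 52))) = -26905860 / 2905091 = -9.26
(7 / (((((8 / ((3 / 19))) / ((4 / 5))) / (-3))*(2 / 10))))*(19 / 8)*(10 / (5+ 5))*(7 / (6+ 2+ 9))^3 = -21609 / 78608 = -0.27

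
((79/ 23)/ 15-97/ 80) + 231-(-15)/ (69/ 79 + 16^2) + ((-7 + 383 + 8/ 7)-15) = 592.22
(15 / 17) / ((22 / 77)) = 105 / 34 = 3.09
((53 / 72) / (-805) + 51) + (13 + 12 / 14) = 3759067 / 57960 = 64.86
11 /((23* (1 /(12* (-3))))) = -396 /23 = -17.22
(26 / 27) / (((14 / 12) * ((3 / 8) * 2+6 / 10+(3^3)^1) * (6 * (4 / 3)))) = 130 / 35721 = 0.00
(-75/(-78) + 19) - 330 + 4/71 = -572227/1846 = -309.98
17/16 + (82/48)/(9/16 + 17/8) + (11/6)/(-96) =41587/24768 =1.68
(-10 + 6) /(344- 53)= -4 /291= -0.01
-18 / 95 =-0.19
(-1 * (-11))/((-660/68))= -17/15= -1.13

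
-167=-167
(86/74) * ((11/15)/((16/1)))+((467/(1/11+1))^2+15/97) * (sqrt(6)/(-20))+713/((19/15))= 94980587/168720 - 2559712753 * sqrt(6)/279360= -21881.17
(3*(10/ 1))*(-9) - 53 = -323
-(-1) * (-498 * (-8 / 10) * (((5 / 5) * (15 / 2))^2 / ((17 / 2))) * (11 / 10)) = 49302 / 17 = 2900.12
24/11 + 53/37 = 1471/407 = 3.61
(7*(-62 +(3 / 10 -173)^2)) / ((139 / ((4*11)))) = 229177333 / 3475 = 65950.31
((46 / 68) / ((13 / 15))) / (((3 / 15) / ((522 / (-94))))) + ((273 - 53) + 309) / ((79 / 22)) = 206200037 / 1641146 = 125.64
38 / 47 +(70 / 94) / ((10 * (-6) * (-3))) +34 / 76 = 40507 / 32148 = 1.26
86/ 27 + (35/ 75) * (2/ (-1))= 304/ 135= 2.25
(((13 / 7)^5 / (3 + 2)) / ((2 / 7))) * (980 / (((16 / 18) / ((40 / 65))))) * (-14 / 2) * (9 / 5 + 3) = -12338352 / 35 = -352524.34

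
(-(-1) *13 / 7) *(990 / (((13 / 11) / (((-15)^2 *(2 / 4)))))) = 175017.86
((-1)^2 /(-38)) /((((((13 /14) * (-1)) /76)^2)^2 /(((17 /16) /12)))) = -8958841696 /85683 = -104557.98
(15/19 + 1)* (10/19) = 340/361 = 0.94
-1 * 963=-963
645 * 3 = 1935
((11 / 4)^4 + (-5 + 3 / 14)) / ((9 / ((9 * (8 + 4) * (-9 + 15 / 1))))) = 845199 / 224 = 3773.21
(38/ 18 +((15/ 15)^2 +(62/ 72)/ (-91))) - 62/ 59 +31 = 709799/ 21476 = 33.05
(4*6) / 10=2.40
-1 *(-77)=77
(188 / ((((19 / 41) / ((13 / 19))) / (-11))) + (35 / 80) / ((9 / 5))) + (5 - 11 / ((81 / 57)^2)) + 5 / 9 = -12855094277 / 4210704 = -3052.96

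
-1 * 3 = -3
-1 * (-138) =138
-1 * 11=-11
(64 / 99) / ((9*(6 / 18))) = 64 / 297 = 0.22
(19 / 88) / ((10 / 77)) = 133 / 80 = 1.66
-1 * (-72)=72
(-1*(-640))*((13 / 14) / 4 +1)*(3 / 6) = 2760 / 7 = 394.29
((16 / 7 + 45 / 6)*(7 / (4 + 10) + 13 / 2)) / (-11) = -137 / 22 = -6.23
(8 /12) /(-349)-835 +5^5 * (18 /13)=47528539 /13611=3491.92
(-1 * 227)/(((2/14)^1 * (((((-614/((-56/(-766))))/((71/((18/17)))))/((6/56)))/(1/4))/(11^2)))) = 232068683/5643888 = 41.12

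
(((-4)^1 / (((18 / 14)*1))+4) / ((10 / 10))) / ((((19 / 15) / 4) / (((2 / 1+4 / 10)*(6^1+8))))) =1792 / 19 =94.32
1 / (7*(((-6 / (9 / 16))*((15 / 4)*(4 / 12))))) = -3 / 280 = -0.01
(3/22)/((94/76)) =57/517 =0.11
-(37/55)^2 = -1369/3025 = -0.45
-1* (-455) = 455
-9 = -9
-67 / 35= -1.91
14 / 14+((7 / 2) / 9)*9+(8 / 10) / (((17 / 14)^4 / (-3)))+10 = 11188561 / 835210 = 13.40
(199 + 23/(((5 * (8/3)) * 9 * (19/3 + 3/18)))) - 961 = -594337/780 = -761.97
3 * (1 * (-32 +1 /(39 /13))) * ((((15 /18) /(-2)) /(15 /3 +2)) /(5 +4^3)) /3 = 475 /17388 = 0.03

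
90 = 90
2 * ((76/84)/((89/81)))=1026/623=1.65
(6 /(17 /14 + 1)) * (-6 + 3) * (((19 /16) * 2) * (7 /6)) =-2793 /124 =-22.52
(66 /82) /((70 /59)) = 1947 /2870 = 0.68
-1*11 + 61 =50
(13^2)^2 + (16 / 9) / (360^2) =2082096901 / 72900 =28561.00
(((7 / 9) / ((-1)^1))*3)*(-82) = 574 / 3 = 191.33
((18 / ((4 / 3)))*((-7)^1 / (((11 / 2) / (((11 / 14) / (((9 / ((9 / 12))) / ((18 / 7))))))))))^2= 6561 / 784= 8.37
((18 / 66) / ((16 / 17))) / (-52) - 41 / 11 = -3.73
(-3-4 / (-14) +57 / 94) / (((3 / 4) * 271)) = -2774 / 267477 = -0.01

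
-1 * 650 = -650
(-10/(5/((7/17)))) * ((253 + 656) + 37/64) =-407491/544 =-749.06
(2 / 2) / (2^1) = 1 / 2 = 0.50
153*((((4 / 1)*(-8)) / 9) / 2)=-272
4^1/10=2/5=0.40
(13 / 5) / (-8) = -0.32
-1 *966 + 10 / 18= -8689 / 9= -965.44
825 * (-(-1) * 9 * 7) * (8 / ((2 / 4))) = 831600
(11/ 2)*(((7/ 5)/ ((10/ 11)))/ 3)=847/ 300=2.82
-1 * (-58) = 58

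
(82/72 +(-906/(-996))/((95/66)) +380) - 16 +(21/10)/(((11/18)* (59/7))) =67459295093/184225140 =366.18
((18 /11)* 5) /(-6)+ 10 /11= -5 /11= -0.45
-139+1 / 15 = -2084 / 15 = -138.93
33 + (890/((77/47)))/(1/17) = 9268.19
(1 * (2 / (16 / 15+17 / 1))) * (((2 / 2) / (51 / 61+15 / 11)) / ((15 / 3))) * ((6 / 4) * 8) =1342 / 11111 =0.12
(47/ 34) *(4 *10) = 940/ 17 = 55.29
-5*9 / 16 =-45 / 16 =-2.81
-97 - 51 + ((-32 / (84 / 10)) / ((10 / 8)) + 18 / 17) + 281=46771 / 357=131.01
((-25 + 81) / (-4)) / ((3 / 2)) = -28 / 3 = -9.33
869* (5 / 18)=4345 / 18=241.39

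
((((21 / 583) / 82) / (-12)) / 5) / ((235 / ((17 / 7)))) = -17 / 224688200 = -0.00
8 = 8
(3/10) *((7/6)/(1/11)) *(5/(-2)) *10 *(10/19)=-1925/38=-50.66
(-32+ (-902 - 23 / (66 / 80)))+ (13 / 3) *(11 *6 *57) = 15340.12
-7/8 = -0.88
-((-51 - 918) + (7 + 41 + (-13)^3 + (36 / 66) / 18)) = 102893 / 33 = 3117.97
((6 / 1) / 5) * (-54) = -324 / 5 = -64.80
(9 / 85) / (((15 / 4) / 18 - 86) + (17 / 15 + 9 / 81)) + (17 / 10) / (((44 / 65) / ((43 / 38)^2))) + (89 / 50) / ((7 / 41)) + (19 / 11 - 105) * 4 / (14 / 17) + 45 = -463362096347979 / 1046034466400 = -442.97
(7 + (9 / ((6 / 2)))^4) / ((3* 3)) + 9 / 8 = 785 / 72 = 10.90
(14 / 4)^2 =49 / 4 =12.25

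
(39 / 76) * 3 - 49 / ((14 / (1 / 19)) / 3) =75 / 76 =0.99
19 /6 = 3.17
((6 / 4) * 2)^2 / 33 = 3 / 11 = 0.27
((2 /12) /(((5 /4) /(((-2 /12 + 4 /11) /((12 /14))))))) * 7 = 637 /2970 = 0.21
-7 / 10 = -0.70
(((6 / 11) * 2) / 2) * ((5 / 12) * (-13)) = -65 / 22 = -2.95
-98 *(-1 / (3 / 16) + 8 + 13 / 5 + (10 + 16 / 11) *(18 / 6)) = -640822 / 165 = -3883.77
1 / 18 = 0.06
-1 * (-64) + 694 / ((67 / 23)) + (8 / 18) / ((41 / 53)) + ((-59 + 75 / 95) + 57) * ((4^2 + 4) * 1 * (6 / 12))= 136556336 / 469737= 290.71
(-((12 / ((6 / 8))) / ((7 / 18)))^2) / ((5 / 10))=-3385.47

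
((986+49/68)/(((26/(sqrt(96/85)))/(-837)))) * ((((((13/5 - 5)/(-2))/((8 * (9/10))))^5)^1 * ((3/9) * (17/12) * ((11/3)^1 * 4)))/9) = -22880077 * sqrt(510)/154664640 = -3.34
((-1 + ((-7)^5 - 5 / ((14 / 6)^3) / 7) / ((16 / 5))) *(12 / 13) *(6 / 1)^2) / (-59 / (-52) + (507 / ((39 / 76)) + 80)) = -21795169608 / 133483595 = -163.28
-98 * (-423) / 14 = 2961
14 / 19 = 0.74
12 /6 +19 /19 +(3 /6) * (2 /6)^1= 19 /6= 3.17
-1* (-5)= 5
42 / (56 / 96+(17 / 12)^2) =16.21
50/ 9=5.56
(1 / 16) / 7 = 1 / 112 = 0.01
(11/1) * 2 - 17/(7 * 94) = 14459/658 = 21.97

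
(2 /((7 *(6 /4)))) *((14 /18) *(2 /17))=8 /459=0.02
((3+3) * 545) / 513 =1090 / 171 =6.37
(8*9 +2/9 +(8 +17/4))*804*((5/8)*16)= 2037470/3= 679156.67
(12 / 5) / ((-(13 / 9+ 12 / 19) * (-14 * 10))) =513 / 62125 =0.01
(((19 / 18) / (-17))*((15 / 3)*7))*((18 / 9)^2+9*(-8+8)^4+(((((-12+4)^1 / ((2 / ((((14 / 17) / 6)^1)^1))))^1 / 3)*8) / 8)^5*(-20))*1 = -111623159817890 / 12827693806929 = -8.70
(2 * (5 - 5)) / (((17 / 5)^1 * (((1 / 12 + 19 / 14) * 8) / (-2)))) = 0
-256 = -256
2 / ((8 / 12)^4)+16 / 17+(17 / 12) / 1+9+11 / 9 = 27791 / 1224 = 22.71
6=6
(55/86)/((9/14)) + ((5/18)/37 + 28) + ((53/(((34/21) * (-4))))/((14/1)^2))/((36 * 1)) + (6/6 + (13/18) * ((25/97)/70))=634772609431/21156379776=30.00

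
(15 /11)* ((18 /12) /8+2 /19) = 1335 /3344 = 0.40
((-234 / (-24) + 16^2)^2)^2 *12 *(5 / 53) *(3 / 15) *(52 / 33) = 16598789232493 / 9328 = 1779458536.93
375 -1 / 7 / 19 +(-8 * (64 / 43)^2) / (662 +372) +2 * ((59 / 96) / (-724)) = 1656760158947989 / 4418337620928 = 374.97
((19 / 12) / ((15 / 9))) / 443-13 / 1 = -115161 / 8860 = -13.00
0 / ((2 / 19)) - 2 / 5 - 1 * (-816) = 4078 / 5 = 815.60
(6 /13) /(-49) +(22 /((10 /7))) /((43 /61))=2990699 /136955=21.84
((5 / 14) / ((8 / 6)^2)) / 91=45 / 20384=0.00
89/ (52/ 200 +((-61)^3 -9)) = -4450/ 11349487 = -0.00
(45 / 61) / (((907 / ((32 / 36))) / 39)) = 1560 / 55327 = 0.03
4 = 4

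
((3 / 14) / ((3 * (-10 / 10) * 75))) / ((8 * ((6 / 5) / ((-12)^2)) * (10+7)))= -1 / 1190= -0.00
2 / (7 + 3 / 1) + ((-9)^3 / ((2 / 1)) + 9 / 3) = -3613 / 10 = -361.30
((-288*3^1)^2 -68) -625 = 745803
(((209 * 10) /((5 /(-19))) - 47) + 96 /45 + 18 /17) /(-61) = 2036381 /15555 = 130.91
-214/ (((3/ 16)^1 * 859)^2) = -54784/ 6640929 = -0.01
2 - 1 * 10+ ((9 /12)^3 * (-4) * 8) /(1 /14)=-197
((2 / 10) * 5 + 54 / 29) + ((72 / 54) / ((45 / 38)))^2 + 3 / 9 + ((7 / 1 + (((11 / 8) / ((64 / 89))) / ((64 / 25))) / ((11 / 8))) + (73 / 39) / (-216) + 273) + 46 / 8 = 8182482050393 / 28142899200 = 290.75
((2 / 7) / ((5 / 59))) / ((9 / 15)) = 118 / 21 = 5.62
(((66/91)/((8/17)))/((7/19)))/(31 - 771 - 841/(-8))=-7106/1078441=-0.01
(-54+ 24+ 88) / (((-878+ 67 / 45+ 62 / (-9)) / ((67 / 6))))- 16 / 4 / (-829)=-8000731 / 10985079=-0.73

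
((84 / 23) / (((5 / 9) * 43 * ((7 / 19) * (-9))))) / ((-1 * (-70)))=-114 / 173075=-0.00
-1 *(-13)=13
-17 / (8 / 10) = -85 / 4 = -21.25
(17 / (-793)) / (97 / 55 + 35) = -935 / 1603446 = -0.00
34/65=0.52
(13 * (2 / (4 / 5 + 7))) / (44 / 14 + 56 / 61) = 2135 / 2601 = 0.82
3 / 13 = 0.23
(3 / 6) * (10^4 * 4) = 20000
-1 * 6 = -6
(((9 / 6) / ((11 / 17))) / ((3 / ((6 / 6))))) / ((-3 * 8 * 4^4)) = -17 / 135168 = -0.00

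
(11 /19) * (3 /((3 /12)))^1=132 /19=6.95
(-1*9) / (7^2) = -0.18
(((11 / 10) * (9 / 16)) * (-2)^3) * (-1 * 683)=3380.85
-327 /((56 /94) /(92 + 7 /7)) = -51047.04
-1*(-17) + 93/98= 1759/98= 17.95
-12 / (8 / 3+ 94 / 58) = -1044 / 373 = -2.80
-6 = -6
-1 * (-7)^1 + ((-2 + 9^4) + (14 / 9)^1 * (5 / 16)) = 472787 / 72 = 6566.49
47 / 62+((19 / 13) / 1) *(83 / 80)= 73327 / 32240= 2.27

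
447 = 447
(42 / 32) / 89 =21 / 1424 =0.01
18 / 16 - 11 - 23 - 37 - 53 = -983 / 8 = -122.88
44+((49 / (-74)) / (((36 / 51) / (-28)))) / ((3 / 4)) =26314 / 333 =79.02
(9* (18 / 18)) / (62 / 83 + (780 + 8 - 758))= 747 / 2552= 0.29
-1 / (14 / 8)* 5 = -20 / 7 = -2.86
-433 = -433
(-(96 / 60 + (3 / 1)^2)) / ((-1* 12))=53 / 60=0.88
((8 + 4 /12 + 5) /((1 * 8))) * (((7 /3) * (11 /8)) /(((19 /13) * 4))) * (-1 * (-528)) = 55055 /114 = 482.94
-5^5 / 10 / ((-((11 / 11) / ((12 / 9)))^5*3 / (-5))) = -1600000 / 729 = -2194.79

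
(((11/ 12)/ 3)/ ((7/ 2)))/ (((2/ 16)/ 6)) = 88/ 21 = 4.19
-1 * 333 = -333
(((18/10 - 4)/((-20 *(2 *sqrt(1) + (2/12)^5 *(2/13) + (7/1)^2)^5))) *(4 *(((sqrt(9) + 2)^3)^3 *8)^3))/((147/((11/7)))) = 649654133582102112921600000000000000000000/12492341963991483154361136592907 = 52004190683.76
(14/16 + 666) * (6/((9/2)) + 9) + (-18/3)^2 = 166249/24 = 6927.04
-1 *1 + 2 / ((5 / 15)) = 5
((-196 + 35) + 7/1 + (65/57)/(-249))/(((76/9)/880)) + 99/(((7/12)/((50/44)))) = -3325661930/209741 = -15856.04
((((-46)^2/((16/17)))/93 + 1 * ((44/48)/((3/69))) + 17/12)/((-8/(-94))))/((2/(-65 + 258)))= 157499773/2976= 52923.31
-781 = -781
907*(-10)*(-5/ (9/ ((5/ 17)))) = 1482.03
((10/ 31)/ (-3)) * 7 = -70/ 93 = -0.75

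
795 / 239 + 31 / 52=48749 / 12428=3.92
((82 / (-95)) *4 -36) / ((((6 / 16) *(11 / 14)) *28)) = -14992 / 3135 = -4.78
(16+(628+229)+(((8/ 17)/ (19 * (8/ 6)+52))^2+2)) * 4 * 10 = 8506715360/ 243049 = 35000.00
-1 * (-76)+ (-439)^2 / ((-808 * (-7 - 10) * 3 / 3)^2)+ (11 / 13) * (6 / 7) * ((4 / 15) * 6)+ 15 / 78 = 6640693537623 / 85848351680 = 77.35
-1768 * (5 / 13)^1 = -680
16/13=1.23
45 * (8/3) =120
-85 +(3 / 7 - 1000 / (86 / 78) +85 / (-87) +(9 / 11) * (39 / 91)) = -285802820 / 288057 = -992.17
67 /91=0.74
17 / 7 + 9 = 80 / 7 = 11.43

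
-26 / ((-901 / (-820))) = -21320 / 901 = -23.66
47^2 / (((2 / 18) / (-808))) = -16063848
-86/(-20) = 43/10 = 4.30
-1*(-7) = 7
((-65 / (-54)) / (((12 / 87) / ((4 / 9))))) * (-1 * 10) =-9425 / 243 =-38.79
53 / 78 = 0.68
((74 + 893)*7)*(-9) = -60921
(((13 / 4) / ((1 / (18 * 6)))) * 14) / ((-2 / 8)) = -19656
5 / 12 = 0.42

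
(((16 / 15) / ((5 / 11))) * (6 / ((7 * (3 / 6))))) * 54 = 217.23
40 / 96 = 5 / 12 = 0.42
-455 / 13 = -35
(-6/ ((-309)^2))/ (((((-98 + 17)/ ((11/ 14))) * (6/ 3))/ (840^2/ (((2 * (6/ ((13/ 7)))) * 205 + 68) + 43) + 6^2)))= 6016186/ 37421199963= 0.00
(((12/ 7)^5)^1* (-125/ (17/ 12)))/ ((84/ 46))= -1430784000/ 2000033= -715.38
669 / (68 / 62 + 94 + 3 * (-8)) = 20739 / 2204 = 9.41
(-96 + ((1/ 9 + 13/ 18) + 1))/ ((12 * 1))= -565/ 72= -7.85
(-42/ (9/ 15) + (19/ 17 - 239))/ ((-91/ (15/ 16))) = 39255/ 12376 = 3.17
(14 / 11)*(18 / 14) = 18 / 11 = 1.64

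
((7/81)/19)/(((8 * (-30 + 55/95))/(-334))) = 1169/181116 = 0.01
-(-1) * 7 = 7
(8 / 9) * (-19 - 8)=-24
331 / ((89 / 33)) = 10923 / 89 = 122.73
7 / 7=1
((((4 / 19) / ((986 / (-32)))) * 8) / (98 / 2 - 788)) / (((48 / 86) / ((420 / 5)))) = 77056 / 6922213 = 0.01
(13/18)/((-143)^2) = 1/28314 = 0.00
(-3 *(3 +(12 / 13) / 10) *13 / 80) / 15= -201 / 2000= -0.10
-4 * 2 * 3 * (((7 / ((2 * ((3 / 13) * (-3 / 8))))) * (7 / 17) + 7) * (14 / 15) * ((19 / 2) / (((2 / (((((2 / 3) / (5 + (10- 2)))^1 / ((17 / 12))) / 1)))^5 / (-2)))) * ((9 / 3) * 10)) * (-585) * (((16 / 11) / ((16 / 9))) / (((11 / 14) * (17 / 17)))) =12165889720320 / 83416566093289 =0.15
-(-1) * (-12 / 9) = -4 / 3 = -1.33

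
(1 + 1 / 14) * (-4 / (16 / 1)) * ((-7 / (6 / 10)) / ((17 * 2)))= 25 / 272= 0.09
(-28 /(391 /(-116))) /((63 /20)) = 9280 /3519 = 2.64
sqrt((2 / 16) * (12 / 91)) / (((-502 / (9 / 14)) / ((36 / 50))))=-81 * sqrt(546) / 15988700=-0.00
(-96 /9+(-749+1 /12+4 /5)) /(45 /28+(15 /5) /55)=-3505579 /7677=-456.63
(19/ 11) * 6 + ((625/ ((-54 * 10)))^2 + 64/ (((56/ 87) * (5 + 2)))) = 162876563/ 6286896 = 25.91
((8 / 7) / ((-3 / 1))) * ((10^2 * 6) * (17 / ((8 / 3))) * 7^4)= -3498600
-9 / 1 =-9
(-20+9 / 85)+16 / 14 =-18.75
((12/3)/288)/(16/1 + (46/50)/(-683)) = 17075/19668744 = 0.00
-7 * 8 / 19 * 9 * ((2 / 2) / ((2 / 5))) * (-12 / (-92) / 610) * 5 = -1890 / 26657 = -0.07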